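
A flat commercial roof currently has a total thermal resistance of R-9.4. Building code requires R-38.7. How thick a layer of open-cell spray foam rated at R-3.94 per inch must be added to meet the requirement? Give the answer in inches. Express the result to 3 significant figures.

ΔR = 38.7 − 9.4 = 29.3 ft²·°F·h/BTU
L = ΔR / (R/in) = 29.3/3.94 = 7.437 in

7.44 in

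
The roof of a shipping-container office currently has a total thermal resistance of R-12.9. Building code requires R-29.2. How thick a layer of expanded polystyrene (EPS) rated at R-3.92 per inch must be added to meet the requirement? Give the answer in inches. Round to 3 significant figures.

4.16 in

ΔR = 29.2 − 12.9 = 16.3 ft²·°F·h/BTU
L = ΔR / (R/in) = 16.3/3.92 = 4.158 in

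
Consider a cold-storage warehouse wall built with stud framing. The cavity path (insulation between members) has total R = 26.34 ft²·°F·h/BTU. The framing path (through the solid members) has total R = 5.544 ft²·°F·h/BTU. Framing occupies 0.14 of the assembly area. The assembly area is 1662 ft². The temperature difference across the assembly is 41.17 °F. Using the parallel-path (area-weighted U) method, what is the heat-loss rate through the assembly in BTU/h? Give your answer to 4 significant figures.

U_eff = 0.86/26.34 + 0.14/5.544 = 0.03265 + 0.025253 = 0.057902
R_eff = 1/U_eff = 17.27 ft²·°F·h/BTU
Q = 1662 × 41.17 / 17.27 = 3962 BTU/h

3962 BTU/h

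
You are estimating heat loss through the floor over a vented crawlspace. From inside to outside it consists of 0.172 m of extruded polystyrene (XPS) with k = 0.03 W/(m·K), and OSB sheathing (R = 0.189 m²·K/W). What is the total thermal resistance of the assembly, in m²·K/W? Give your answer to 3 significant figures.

5.92 m²·K/W

0.172/0.03 = 5.733
R_total = 5.733 + 0.189 = 5.922 m²·K/W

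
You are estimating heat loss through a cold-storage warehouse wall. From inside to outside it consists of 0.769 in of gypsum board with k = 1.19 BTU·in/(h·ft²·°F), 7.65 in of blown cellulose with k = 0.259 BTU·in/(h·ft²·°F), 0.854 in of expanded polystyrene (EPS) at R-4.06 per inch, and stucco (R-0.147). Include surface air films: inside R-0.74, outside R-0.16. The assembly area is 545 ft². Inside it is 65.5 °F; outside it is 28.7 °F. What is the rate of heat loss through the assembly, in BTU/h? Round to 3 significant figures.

578 BTU/h

0.769/1.19 = 0.6462
7.65/0.259 = 29.54
0.854 × 4.06 = 3.467
R_total = 0.74 + 0.6462 + 29.54 + 3.467 + 0.147 + 0.16 = 34.7 ft²·°F·h/BTU
Q = A·ΔT/R = 545 × (65.5 − 28.7) / 34.7 = 578 BTU/h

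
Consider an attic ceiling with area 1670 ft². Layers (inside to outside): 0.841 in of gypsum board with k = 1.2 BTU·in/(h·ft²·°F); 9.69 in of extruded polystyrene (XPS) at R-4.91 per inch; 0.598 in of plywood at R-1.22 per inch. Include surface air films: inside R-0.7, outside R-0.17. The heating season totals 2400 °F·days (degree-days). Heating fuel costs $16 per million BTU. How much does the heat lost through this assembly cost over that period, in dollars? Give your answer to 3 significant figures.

30.9 dollars

0.841/1.2 = 0.7008
9.69 × 4.91 = 47.58
0.598 × 1.22 = 0.7296
R_total = 0.7 + 0.7008 + 47.58 + 0.7296 + 0.17 = 49.88 ft²·°F·h/BTU
E = A × HDD × 24 / R = 1670 × 2400 × 24 / 49.88 = 1929000 BTU
Cost = 1929000/10⁶ × 16 = $30.86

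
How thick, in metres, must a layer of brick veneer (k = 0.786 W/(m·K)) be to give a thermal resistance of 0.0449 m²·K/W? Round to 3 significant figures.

L = R·k = 0.0449 × 0.786 = 0.03529 m

0.0353 m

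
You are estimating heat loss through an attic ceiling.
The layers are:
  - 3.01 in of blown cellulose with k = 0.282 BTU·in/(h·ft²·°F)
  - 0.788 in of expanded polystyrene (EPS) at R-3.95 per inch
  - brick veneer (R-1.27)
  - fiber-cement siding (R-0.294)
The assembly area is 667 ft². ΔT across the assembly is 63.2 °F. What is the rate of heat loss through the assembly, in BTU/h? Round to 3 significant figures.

2750 BTU/h

3.01/0.282 = 10.67
0.788 × 3.95 = 3.113
R_total = 10.67 + 3.113 + 1.27 + 0.294 = 15.35 ft²·°F·h/BTU
Q = A·ΔT/R = 667 × 63.2 / 15.35 = 2746 BTU/h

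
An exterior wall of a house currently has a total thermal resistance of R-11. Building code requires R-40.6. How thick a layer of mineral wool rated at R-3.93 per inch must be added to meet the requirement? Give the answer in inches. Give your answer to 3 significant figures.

7.53 in

ΔR = 40.6 − 11 = 29.6 ft²·°F·h/BTU
L = ΔR / (R/in) = 29.6/3.93 = 7.532 in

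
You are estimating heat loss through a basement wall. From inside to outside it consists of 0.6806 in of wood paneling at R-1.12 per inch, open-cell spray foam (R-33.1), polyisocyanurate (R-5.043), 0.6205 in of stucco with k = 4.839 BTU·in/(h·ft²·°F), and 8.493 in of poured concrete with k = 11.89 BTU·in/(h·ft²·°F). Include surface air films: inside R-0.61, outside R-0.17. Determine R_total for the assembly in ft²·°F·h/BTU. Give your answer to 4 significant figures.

0.6806 × 1.12 = 0.76227
0.6205/4.839 = 0.12823
8.493/11.89 = 0.7143
R_total = 0.61 + 0.76227 + 33.1 + 5.043 + 0.12823 + 0.7143 + 0.17 = 40.528 ft²·°F·h/BTU

40.53 ft²·°F·h/BTU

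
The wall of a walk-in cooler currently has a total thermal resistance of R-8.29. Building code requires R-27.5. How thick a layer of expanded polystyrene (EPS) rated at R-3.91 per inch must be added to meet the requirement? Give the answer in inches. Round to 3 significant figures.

4.91 in

ΔR = 27.5 − 8.29 = 19.21 ft²·°F·h/BTU
L = ΔR / (R/in) = 19.21/3.91 = 4.913 in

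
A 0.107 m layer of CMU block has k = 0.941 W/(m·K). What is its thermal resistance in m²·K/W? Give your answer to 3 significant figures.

R = L/k = 0.107/0.941 = 0.1137 m²·K/W

0.114 m²·K/W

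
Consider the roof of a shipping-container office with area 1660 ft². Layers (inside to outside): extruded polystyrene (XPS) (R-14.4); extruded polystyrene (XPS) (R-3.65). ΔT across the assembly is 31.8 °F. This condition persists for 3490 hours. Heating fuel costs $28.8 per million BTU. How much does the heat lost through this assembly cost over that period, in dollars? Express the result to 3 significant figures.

R_total = 14.4 + 3.65 = 18.05 ft²·°F·h/BTU
Q = 1660 × 31.8 / 18.05 = 2925 BTU/h
E = 2925 × 3490 = 10210000 BTU
Cost = 10210000/10⁶ × 28.8 = $294

294 dollars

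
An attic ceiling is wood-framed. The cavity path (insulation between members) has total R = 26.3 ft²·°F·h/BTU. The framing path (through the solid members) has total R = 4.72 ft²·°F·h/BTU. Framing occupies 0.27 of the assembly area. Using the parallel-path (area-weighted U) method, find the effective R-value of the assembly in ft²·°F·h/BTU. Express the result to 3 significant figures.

U_eff = 0.73/26.3 + 0.27/4.72 = 0.02776 + 0.0572 = 0.08496
R_eff = 1/U_eff = 11.77 ft²·°F·h/BTU

11.8 ft²·°F·h/BTU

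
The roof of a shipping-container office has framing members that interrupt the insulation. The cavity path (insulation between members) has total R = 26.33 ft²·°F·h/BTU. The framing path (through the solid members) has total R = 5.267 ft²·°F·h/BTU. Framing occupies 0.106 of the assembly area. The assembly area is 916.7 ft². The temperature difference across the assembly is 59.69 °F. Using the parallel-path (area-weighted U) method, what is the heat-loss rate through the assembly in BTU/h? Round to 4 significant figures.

U_eff = 0.894/26.33 + 0.106/5.267 = 0.033954 + 0.020125 = 0.054079
R_eff = 1/U_eff = 18.491 ft²·°F·h/BTU
Q = 916.7 × 59.69 / 18.491 = 2959.1 BTU/h

2959 BTU/h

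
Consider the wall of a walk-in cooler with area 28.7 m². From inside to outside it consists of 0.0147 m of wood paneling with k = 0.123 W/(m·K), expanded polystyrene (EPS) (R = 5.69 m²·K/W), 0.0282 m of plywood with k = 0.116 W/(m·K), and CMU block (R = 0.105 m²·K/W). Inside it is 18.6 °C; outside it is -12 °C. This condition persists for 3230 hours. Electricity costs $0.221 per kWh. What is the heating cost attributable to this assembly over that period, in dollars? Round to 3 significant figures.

0.0147/0.123 = 0.1195
0.0282/0.116 = 0.2431
R_total = 0.1195 + 5.69 + 0.2431 + 0.105 = 6.158 m²·K/W
Q = 28.7 × (18.6 − (-12)) / 6.158 = 142.6 W
E = 142.6 W × 3230 h / 1000 = 460.7 kWh
Cost = 460.7 × 0.221 = $101.8

102 dollars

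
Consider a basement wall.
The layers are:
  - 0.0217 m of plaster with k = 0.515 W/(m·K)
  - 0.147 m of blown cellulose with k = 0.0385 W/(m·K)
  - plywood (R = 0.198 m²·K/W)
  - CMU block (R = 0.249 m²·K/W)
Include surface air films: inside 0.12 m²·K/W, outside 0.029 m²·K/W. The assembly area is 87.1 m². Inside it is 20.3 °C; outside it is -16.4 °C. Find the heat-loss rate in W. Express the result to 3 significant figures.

717 W

0.0217/0.515 = 0.04214
0.147/0.0385 = 3.818
R_total = 0.12 + 0.04214 + 3.818 + 0.198 + 0.249 + 0.029 = 4.456 m²·K/W
Q = A·ΔT/R = 87.1 × (20.3 − (-16.4)) / 4.456 = 717.3 W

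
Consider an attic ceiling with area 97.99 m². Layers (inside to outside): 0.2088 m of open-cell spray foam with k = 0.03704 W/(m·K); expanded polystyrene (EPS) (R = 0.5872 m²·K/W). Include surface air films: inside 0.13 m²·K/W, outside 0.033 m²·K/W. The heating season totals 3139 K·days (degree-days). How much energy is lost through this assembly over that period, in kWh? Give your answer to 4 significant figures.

0.2088/0.03704 = 5.6371
R_total = 0.13 + 5.6371 + 0.5872 + 0.033 = 6.3873 m²·K/W
E = A × HDD × 24 / R / 1000 = 97.99 × 3139 × 24 / 6.3873 / 1000 = 1155.7 kWh

1156 kWh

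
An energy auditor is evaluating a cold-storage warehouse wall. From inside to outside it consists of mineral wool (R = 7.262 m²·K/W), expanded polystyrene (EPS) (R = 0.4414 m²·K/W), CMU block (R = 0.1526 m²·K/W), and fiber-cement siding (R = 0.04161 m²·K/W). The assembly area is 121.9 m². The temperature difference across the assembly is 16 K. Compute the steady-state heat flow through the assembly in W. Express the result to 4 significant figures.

R_total = 7.262 + 0.4414 + 0.1526 + 0.04161 = 7.8976 m²·K/W
Q = A·ΔT/R = 121.9 × 16 / 7.8976 = 246.96 W

247.0 W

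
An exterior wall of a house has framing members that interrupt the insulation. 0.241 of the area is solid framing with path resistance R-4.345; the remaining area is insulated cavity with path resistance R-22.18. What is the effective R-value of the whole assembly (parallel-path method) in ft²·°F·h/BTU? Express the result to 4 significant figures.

U_eff = 0.759/22.18 + 0.241/4.345 = 0.03422 + 0.055466 = 0.089686
R_eff = 1/U_eff = 11.15 ft²·°F·h/BTU

11.15 ft²·°F·h/BTU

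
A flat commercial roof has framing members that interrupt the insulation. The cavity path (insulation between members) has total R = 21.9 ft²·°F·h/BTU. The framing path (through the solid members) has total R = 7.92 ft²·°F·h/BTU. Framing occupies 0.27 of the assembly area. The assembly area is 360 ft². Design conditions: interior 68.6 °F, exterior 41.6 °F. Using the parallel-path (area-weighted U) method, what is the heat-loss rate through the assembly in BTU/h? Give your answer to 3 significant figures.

655 BTU/h

U_eff = 0.73/21.9 + 0.27/7.92 = 0.03333 + 0.03409 = 0.06742
R_eff = 1/U_eff = 14.83 ft²·°F·h/BTU
Q = 360 × (68.6 − 41.6) / 14.83 = 655.4 BTU/h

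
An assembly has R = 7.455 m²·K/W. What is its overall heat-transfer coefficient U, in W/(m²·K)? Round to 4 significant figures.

U = 1/R = 1/7.455 = 0.13414

0.1341 W/(m²·K)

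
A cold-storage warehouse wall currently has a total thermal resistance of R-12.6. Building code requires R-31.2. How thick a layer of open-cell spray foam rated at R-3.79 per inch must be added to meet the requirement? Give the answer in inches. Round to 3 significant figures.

4.91 in

ΔR = 31.2 − 12.6 = 18.6 ft²·°F·h/BTU
L = ΔR / (R/in) = 18.6/3.79 = 4.908 in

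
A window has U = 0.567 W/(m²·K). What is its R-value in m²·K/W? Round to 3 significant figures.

R = 1/U = 1/0.567 = 1.764

1.76 m²·K/W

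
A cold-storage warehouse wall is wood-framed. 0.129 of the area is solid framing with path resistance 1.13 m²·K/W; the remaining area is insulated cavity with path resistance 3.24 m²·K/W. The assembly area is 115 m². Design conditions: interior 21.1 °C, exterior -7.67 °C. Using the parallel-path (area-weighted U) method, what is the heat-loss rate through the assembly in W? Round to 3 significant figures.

U_eff = 0.871/3.24 + 0.129/1.13 = 0.2688 + 0.1142 = 0.383
R_eff = 1/U_eff = 2.611 m²·K/W
Q = 115 × (21.1 − (-7.67)) / 2.611 = 1267 W

1270 W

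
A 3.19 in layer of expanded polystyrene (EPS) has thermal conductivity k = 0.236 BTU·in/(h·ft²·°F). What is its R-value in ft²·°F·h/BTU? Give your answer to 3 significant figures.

R = L/k = 3.19/0.236 = 13.52 ft²·°F·h/BTU

13.5 ft²·°F·h/BTU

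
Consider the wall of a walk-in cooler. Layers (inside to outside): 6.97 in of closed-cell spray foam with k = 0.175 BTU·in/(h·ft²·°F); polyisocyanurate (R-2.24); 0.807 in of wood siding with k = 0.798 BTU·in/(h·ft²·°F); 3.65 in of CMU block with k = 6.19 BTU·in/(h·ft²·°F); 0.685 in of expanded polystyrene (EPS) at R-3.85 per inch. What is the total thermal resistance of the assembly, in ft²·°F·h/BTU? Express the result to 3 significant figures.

6.97/0.175 = 39.83
0.807/0.798 = 1.011
3.65/6.19 = 0.5897
0.685 × 3.85 = 2.637
R_total = 39.83 + 2.24 + 1.011 + 0.5897 + 2.637 = 46.31 ft²·°F·h/BTU

46.3 ft²·°F·h/BTU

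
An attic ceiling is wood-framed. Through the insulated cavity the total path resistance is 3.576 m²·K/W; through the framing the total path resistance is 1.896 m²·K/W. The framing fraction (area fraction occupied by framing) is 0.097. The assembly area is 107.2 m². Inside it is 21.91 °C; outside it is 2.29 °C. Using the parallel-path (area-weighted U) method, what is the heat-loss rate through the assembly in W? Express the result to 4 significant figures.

U_eff = 0.903/3.576 + 0.097/1.896 = 0.25252 + 0.05116 = 0.30368
R_eff = 1/U_eff = 3.293 m²·K/W
Q = 107.2 × (21.91 − 2.29) / 3.293 = 638.71 W

638.7 W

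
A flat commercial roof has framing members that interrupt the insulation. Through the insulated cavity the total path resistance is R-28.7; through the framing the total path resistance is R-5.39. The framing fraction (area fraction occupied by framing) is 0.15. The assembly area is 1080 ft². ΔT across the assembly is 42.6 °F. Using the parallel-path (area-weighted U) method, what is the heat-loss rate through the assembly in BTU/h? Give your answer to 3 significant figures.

2640 BTU/h

U_eff = 0.85/28.7 + 0.15/5.39 = 0.02962 + 0.02783 = 0.05745
R_eff = 1/U_eff = 17.41 ft²·°F·h/BTU
Q = 1080 × 42.6 / 17.41 = 2643 BTU/h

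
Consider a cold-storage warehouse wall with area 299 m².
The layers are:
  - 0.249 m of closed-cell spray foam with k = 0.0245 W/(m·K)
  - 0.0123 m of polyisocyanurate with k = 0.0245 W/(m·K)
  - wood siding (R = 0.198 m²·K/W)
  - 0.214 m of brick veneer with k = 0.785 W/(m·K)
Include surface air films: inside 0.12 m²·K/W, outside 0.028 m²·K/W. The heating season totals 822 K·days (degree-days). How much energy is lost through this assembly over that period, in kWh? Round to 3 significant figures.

0.249/0.0245 = 10.16
0.0123/0.0245 = 0.502
0.214/0.785 = 0.2726
R_total = 0.12 + 10.16 + 0.502 + 0.198 + 0.2726 + 0.028 = 11.28 m²·K/W
E = A × HDD × 24 / R / 1000 = 299 × 822 × 24 / 11.28 / 1000 = 522.8 kWh

523 kWh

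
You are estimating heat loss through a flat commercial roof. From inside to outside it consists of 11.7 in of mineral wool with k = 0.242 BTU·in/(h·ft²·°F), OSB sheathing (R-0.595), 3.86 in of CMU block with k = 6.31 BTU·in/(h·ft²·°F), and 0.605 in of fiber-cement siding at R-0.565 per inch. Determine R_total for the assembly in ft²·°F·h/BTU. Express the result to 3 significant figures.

49.9 ft²·°F·h/BTU

11.7/0.242 = 48.35
3.86/6.31 = 0.6117
0.605 × 0.565 = 0.3418
R_total = 48.35 + 0.595 + 0.6117 + 0.3418 = 49.9 ft²·°F·h/BTU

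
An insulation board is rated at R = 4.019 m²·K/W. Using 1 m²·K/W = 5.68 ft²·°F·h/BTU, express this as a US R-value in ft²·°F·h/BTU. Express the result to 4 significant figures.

R_US = 4.019 × 5.68 = 22.828

22.83 ft²·°F·h/BTU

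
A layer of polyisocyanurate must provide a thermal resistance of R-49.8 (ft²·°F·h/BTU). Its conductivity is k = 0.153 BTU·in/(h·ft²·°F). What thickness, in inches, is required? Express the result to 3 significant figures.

L = R × k = 49.8 × 0.153 = 7.619 in

7.62 in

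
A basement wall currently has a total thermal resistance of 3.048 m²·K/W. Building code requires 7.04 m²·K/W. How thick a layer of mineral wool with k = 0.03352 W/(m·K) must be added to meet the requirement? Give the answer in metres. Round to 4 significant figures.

0.1338 m

ΔR = 7.04 − 3.048 = 3.992 m²·K/W
L = ΔR × k = 3.992 × 0.03352 = 0.13381 m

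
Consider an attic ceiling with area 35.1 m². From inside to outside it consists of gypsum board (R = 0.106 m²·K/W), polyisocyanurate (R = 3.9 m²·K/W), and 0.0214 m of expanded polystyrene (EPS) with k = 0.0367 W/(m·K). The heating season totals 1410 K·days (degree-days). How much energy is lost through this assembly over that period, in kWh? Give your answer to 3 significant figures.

0.0214/0.0367 = 0.5831
R_total = 0.106 + 3.9 + 0.5831 = 4.589 m²·K/W
E = A × HDD × 24 / R / 1000 = 35.1 × 1410 × 24 / 4.589 / 1000 = 258.8 kWh

259 kWh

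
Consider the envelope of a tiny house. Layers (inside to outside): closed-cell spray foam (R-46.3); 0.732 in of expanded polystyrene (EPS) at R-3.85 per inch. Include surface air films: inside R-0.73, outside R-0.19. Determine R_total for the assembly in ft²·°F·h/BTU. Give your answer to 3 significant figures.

0.732 × 3.85 = 2.818
R_total = 0.73 + 46.3 + 2.818 + 0.19 = 50.04 ft²·°F·h/BTU

50.0 ft²·°F·h/BTU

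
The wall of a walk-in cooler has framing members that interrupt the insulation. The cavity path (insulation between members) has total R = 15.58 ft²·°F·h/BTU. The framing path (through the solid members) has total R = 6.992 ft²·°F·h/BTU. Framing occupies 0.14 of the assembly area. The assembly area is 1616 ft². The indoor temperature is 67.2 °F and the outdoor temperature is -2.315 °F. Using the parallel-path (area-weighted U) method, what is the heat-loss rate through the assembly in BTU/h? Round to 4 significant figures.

8450 BTU/h

U_eff = 0.86/15.58 + 0.14/6.992 = 0.055199 + 0.020023 = 0.075222
R_eff = 1/U_eff = 13.294 ft²·°F·h/BTU
Q = 1616 × (67.2 − (-2.315)) / 13.294 = 8450.1 BTU/h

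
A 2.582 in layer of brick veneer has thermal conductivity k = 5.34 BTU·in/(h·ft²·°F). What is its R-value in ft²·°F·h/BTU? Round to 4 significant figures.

R = L/k = 2.582/5.34 = 0.48352 ft²·°F·h/BTU

0.4835 ft²·°F·h/BTU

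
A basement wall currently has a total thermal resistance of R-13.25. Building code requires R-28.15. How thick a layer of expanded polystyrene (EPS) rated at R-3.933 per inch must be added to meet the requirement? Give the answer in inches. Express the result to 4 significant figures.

ΔR = 28.15 − 13.25 = 14.9 ft²·°F·h/BTU
L = ΔR / (R/in) = 14.9/3.933 = 3.7885 in

3.788 in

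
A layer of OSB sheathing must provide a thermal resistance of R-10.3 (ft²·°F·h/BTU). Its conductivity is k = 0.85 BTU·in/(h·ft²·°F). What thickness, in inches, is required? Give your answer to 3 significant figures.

L = R × k = 10.3 × 0.85 = 8.755 in

8.76 in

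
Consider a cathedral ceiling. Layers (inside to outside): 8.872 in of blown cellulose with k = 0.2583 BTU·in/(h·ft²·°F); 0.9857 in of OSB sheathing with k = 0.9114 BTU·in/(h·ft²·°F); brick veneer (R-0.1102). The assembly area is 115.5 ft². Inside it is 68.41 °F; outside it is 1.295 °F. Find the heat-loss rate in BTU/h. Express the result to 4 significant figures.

8.872/0.2583 = 34.348
0.9857/0.9114 = 1.0815
R_total = 34.348 + 1.0815 + 0.1102 = 35.539 ft²·°F·h/BTU
Q = A·ΔT/R = 115.5 × (68.41 − 1.295) / 35.539 = 218.12 BTU/h

218.1 BTU/h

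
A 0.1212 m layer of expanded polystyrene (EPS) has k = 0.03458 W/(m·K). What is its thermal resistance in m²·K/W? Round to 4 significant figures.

3.505 m²·K/W

R = L/k = 0.1212/0.03458 = 3.5049 m²·K/W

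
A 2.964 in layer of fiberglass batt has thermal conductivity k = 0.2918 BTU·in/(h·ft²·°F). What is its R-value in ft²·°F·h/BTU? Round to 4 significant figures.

R = L/k = 2.964/0.2918 = 10.158 ft²·°F·h/BTU

10.16 ft²·°F·h/BTU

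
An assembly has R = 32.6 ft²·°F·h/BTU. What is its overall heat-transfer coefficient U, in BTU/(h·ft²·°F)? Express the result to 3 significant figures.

U = 1/R = 1/32.6 = 0.03067

0.0307 BTU/(h·ft²·°F)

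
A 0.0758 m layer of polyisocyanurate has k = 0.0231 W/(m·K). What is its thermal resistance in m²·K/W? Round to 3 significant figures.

R = L/k = 0.0758/0.0231 = 3.281 m²·K/W

3.28 m²·K/W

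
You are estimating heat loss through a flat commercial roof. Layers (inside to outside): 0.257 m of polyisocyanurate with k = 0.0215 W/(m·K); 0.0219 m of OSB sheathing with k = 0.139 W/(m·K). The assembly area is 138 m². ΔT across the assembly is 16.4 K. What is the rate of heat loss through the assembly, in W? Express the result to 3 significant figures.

187 W

0.257/0.0215 = 11.95
0.0219/0.139 = 0.1576
R_total = 11.95 + 0.1576 = 12.11 m²·K/W
Q = A·ΔT/R = 138 × 16.4 / 12.11 = 186.9 W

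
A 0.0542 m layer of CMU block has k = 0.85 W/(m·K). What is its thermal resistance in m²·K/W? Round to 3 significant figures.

0.0638 m²·K/W

R = L/k = 0.0542/0.85 = 0.06376 m²·K/W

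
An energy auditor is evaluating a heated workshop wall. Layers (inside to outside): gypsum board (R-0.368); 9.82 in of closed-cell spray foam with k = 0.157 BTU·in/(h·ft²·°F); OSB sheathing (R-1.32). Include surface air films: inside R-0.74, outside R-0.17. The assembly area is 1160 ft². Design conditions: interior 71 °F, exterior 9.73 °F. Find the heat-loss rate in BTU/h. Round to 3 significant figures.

9.82/0.157 = 62.55
R_total = 0.74 + 0.368 + 62.55 + 1.32 + 0.17 = 65.15 ft²·°F·h/BTU
Q = A·ΔT/R = 1160 × (71 − 9.73) / 65.15 = 1091 BTU/h

1090 BTU/h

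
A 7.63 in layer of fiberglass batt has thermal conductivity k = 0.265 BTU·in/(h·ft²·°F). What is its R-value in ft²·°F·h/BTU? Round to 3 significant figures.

R = L/k = 7.63/0.265 = 28.79 ft²·°F·h/BTU

28.8 ft²·°F·h/BTU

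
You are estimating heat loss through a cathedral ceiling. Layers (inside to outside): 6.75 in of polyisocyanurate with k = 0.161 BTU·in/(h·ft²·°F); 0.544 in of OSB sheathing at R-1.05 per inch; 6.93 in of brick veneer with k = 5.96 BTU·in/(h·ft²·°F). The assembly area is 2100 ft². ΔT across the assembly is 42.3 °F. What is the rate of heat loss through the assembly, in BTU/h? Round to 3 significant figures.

2030 BTU/h

6.75/0.161 = 41.93
0.544 × 1.05 = 0.5712
6.93/5.96 = 1.163
R_total = 41.93 + 0.5712 + 1.163 = 43.66 ft²·°F·h/BTU
Q = A·ΔT/R = 2100 × 42.3 / 43.66 = 2035 BTU/h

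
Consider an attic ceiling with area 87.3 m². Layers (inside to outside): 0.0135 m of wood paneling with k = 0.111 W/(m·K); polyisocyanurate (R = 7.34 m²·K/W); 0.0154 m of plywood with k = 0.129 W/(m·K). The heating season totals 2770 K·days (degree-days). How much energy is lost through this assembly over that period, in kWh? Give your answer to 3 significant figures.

766 kWh

0.0135/0.111 = 0.1216
0.0154/0.129 = 0.1194
R_total = 0.1216 + 7.34 + 0.1194 = 7.581 m²·K/W
E = A × HDD × 24 / R / 1000 = 87.3 × 2770 × 24 / 7.581 / 1000 = 765.6 kWh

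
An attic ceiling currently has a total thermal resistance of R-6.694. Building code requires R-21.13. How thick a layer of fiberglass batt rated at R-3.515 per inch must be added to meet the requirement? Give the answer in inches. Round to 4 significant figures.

4.107 in

ΔR = 21.13 − 6.694 = 14.436 ft²·°F·h/BTU
L = ΔR / (R/in) = 14.436/3.515 = 4.107 in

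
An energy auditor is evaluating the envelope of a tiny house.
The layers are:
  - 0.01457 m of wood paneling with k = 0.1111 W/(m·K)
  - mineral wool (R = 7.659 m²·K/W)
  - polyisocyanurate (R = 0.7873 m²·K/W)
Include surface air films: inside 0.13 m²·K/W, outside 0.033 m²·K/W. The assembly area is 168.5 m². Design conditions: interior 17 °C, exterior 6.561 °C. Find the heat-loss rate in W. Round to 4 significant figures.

201.2 W

0.01457/0.1111 = 0.13114
R_total = 0.13 + 0.13114 + 7.659 + 0.7873 + 0.033 = 8.7404 m²·K/W
Q = A·ΔT/R = 168.5 × (17 − 6.561) / 8.7404 = 201.25 W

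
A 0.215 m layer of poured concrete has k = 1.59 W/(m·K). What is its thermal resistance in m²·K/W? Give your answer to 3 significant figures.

0.135 m²·K/W

R = L/k = 0.215/1.59 = 0.1352 m²·K/W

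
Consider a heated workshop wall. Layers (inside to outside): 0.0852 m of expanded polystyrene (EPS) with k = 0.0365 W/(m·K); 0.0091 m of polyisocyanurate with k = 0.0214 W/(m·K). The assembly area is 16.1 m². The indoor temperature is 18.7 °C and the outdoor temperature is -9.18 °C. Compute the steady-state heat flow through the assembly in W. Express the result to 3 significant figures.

0.0852/0.0365 = 2.334
0.0091/0.0214 = 0.4252
R_total = 2.334 + 0.4252 = 2.759 m²·K/W
Q = A·ΔT/R = 16.1 × (18.7 − (-9.18)) / 2.759 = 162.7 W

163 W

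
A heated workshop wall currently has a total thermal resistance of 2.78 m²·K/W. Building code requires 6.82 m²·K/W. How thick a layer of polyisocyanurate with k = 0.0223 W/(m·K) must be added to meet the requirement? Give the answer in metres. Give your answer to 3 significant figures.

ΔR = 6.82 − 2.78 = 4.04 m²·K/W
L = ΔR × k = 4.04 × 0.0223 = 0.09009 m

0.0901 m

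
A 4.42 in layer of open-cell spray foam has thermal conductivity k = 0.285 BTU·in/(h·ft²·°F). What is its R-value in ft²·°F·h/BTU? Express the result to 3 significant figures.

R = L/k = 4.42/0.285 = 15.51 ft²·°F·h/BTU

15.5 ft²·°F·h/BTU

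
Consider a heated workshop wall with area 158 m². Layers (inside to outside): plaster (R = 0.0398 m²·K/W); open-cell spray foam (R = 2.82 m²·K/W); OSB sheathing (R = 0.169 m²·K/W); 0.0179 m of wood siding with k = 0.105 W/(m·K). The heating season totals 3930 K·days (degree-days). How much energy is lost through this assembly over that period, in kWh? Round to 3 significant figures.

0.0179/0.105 = 0.1705
R_total = 0.0398 + 2.82 + 0.169 + 0.1705 = 3.199 m²·K/W
E = A × HDD × 24 / R / 1000 = 158 × 3930 × 24 / 3.199 / 1000 = 4658 kWh

4660 kWh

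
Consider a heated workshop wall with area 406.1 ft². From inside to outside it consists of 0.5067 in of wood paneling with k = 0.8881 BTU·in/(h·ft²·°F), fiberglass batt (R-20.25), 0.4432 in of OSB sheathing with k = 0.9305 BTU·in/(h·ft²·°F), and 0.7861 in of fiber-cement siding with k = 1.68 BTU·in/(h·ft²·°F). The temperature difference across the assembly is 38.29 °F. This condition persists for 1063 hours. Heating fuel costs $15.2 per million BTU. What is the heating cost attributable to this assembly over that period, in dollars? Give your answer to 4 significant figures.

0.5067/0.8881 = 0.57054
0.4432/0.9305 = 0.4763
0.7861/1.68 = 0.46792
R_total = 0.57054 + 20.25 + 0.4763 + 0.46792 = 21.765 ft²·°F·h/BTU
Q = 406.1 × 38.29 / 21.765 = 714.44 BTU/h
E = 714.44 × 1063 = 759450 BTU
Cost = 759450/10⁶ × 15.2 = $11.544

11.54 dollars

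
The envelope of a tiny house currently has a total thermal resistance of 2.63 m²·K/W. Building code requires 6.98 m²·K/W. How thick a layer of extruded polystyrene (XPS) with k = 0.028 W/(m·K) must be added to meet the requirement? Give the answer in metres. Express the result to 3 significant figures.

ΔR = 6.98 − 2.63 = 4.35 m²·K/W
L = ΔR × k = 4.35 × 0.028 = 0.1218 m

0.122 m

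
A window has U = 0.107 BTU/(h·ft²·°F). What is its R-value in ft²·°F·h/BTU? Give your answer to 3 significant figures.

9.35 ft²·°F·h/BTU

R = 1/U = 1/0.107 = 9.346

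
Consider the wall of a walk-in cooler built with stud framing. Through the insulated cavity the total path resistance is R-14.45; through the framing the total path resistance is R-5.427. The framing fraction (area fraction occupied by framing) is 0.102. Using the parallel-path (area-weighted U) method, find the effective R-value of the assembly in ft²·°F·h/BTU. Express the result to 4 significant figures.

12.35 ft²·°F·h/BTU

U_eff = 0.898/14.45 + 0.102/5.427 = 0.062145 + 0.018795 = 0.08094
R_eff = 1/U_eff = 12.355 ft²·°F·h/BTU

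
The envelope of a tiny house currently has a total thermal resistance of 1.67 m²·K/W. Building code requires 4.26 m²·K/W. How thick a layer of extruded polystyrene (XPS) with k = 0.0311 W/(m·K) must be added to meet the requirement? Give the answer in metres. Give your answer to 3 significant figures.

ΔR = 4.26 − 1.67 = 2.59 m²·K/W
L = ΔR × k = 2.59 × 0.0311 = 0.08055 m

0.0805 m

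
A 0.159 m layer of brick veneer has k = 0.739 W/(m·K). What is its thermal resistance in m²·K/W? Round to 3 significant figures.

R = L/k = 0.159/0.739 = 0.2152 m²·K/W

0.215 m²·K/W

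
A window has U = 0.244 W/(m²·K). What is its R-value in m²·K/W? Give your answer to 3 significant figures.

4.10 m²·K/W

R = 1/U = 1/0.244 = 4.098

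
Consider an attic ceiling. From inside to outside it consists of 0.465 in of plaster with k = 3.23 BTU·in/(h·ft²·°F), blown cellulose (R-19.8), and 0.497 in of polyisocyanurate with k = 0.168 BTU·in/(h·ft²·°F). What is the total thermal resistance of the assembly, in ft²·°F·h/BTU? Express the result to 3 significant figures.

22.9 ft²·°F·h/BTU

0.465/3.23 = 0.144
0.497/0.168 = 2.958
R_total = 0.144 + 19.8 + 2.958 = 22.9 ft²·°F·h/BTU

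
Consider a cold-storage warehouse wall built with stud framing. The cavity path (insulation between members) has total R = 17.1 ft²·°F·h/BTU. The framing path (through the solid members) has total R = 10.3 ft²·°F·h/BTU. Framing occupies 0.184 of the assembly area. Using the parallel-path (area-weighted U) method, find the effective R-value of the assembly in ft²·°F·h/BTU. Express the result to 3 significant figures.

15.2 ft²·°F·h/BTU

U_eff = 0.816/17.1 + 0.184/10.3 = 0.04772 + 0.01786 = 0.06558
R_eff = 1/U_eff = 15.25 ft²·°F·h/BTU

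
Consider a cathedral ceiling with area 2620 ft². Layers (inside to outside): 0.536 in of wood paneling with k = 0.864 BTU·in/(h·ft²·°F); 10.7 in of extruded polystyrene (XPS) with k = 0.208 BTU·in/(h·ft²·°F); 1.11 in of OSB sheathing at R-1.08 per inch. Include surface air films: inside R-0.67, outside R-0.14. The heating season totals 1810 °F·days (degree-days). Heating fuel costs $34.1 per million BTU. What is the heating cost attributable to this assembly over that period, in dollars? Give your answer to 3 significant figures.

71.8 dollars

0.536/0.864 = 0.6204
10.7/0.208 = 51.44
1.11 × 1.08 = 1.199
R_total = 0.67 + 0.6204 + 51.44 + 1.199 + 0.14 = 54.07 ft²·°F·h/BTU
E = A × HDD × 24 / R = 2620 × 1810 × 24 / 54.07 = 2105000 BTU
Cost = 2105000/10⁶ × 34.1 = $71.78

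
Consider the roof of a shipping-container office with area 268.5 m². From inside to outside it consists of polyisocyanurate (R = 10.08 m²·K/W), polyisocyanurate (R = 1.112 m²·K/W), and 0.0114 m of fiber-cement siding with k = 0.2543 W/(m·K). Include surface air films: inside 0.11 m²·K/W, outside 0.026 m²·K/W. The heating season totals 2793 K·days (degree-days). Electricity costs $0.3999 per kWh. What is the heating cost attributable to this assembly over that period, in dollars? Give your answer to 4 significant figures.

0.0114/0.2543 = 0.044829
R_total = 0.11 + 10.08 + 1.112 + 0.044829 + 0.026 = 11.373 m²·K/W
E = A × HDD × 24 / R / 1000 = 268.5 × 2793 × 24 / 11.373 / 1000 = 1582.6 kWh
Cost = 1582.6 × 0.3999 = $632.86

632.9 dollars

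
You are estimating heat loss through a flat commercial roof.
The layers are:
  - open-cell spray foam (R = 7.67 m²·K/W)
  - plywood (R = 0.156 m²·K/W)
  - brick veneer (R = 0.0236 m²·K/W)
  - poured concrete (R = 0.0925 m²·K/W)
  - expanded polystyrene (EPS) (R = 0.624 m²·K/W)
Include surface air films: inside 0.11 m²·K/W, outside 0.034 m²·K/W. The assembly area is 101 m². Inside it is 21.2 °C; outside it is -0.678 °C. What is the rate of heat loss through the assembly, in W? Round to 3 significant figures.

R_total = 0.11 + 7.67 + 0.156 + 0.0236 + 0.0925 + 0.624 + 0.034 = 8.71 m²·K/W
Q = A·ΔT/R = 101 × (21.2 − (-0.678)) / 8.71 = 253.7 W

254 W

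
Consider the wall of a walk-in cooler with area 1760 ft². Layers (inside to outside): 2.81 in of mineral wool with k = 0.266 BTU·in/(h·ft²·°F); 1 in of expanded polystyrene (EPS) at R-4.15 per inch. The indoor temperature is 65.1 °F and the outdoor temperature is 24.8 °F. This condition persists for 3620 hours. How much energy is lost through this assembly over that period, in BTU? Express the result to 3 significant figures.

17500000 BTU

2.81/0.266 = 10.56
1 × 4.15 = 4.15
R_total = 10.56 + 4.15 = 14.71 ft²·°F·h/BTU
Q = 1760 × (65.1 − 24.8) / 14.71 = 4820 BTU/h
E = 4820 × 3620 = 17450000 BTU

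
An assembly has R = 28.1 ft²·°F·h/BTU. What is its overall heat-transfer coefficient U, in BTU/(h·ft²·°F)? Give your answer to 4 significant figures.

0.03559 BTU/(h·ft²·°F)

U = 1/R = 1/28.1 = 0.035587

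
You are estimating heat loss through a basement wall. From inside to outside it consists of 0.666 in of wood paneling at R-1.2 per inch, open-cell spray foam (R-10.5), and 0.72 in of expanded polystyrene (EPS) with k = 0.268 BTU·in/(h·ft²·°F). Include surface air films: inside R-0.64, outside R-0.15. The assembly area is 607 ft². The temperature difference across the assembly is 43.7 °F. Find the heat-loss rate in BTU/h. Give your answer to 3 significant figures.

1800 BTU/h

0.666 × 1.2 = 0.7992
0.72/0.268 = 2.687
R_total = 0.64 + 0.7992 + 10.5 + 2.687 + 0.15 = 14.78 ft²·°F·h/BTU
Q = A·ΔT/R = 607 × 43.7 / 14.78 = 1795 BTU/h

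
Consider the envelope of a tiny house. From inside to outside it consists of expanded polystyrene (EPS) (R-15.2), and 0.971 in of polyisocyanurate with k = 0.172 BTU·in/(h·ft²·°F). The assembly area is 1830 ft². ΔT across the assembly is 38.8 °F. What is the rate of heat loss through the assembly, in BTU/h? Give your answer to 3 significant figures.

3410 BTU/h

0.971/0.172 = 5.645
R_total = 15.2 + 5.645 = 20.85 ft²·°F·h/BTU
Q = A·ΔT/R = 1830 × 38.8 / 20.85 = 3406 BTU/h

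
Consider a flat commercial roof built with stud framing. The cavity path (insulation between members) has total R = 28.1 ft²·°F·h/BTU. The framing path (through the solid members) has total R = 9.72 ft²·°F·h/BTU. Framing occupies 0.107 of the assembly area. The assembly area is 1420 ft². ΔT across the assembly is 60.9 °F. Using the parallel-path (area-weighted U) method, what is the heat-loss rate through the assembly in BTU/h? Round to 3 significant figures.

3700 BTU/h

U_eff = 0.893/28.1 + 0.107/9.72 = 0.03178 + 0.01101 = 0.04279
R_eff = 1/U_eff = 23.37 ft²·°F·h/BTU
Q = 1420 × 60.9 / 23.37 = 3700 BTU/h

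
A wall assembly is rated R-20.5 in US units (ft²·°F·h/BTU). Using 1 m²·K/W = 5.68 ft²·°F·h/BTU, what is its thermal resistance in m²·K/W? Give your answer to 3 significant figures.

3.61 m²·K/W

R_SI = 20.5/5.68 = 3.609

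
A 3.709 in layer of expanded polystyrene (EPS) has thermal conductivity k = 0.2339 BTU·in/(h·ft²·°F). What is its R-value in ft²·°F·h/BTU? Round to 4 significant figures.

15.86 ft²·°F·h/BTU

R = L/k = 3.709/0.2339 = 15.857 ft²·°F·h/BTU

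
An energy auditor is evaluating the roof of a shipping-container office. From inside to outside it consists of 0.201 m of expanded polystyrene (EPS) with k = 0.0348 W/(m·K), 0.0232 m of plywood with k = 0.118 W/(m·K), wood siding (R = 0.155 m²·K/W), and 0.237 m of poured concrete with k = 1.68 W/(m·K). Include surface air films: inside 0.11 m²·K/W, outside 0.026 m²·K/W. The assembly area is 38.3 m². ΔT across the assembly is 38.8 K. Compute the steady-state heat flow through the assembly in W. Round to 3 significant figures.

0.201/0.0348 = 5.776
0.0232/0.118 = 0.1966
0.237/1.68 = 0.1411
R_total = 0.11 + 5.776 + 0.1966 + 0.155 + 0.1411 + 0.026 = 6.405 m²·K/W
Q = A·ΔT/R = 38.3 × 38.8 / 6.405 = 232 W

232 W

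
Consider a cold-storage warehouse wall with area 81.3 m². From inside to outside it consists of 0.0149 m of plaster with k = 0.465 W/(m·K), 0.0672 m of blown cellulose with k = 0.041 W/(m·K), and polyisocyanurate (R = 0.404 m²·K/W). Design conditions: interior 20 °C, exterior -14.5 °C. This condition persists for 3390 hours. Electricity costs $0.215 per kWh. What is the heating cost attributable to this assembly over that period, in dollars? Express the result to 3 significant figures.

0.0149/0.465 = 0.03204
0.0672/0.041 = 1.639
R_total = 0.03204 + 1.639 + 0.404 = 2.075 m²·K/W
Q = 81.3 × (20 − (-14.5)) / 2.075 = 1352 W
E = 1352 W × 3390 h / 1000 = 4582 kWh
Cost = 4582 × 0.215 = $985.2

985 dollars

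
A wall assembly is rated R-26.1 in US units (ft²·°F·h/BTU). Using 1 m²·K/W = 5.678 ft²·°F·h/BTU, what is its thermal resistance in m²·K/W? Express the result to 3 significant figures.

R_SI = 26.1/5.678 = 4.597

4.60 m²·K/W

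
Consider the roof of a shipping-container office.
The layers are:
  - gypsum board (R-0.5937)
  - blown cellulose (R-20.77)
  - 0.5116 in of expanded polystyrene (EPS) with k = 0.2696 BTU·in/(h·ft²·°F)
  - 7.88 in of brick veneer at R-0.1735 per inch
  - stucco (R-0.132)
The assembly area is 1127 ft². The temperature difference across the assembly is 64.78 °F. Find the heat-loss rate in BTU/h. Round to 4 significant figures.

2949 BTU/h

0.5116/0.2696 = 1.8976
7.88 × 0.1735 = 1.3672
R_total = 0.5937 + 20.77 + 1.8976 + 1.3672 + 0.132 = 24.761 ft²·°F·h/BTU
Q = A·ΔT/R = 1127 × 64.78 / 24.761 = 2948.5 BTU/h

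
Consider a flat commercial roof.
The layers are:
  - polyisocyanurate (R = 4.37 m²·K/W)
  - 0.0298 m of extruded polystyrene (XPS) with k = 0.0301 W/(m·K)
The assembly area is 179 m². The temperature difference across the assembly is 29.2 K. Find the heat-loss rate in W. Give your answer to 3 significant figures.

975 W

0.0298/0.0301 = 0.99
R_total = 4.37 + 0.99 = 5.36 m²·K/W
Q = A·ΔT/R = 179 × 29.2 / 5.36 = 975.1 W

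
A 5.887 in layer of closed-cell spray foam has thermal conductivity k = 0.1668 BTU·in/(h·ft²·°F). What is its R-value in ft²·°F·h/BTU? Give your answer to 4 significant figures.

35.29 ft²·°F·h/BTU

R = L/k = 5.887/0.1668 = 35.294 ft²·°F·h/BTU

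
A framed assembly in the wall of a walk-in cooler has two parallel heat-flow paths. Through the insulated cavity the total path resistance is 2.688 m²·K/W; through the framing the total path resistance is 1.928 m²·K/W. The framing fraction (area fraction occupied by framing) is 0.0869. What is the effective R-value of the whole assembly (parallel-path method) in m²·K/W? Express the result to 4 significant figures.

U_eff = 0.9131/2.688 + 0.0869/1.928 = 0.33969 + 0.045073 = 0.38477
R_eff = 1/U_eff = 2.599 m²·K/W

2.599 m²·K/W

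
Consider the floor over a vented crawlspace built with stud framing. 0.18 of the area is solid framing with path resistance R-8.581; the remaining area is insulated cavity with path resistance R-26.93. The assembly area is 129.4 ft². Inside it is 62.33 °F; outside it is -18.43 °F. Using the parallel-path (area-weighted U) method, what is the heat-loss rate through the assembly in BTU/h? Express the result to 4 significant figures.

537.4 BTU/h

U_eff = 0.82/26.93 + 0.18/8.581 = 0.030449 + 0.020977 = 0.051426
R_eff = 1/U_eff = 19.445 ft²·°F·h/BTU
Q = 129.4 × (62.33 − (-18.43)) / 19.445 = 537.42 BTU/h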